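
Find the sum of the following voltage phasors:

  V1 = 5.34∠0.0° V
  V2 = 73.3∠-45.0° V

Step 1 — Convert each phasor to rectangular form:
  V1 = 5.34·(cos(0.0°) + j·sin(0.0°)) = 5.34 V
  V2 = 73.3·(cos(-45.0°) + j·sin(-45.0°)) = 51.83 - j51.83 V
Step 2 — Sum components: V_total = 57.17 - j51.83 V.
Step 3 — Convert to polar: |V_total| = 77.17 V, ∠V_total = -42.2°.

V_total = 77.17∠-42.2° V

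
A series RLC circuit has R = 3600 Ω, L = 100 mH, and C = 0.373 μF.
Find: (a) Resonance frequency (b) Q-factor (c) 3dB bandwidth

Step 1 — Resonance condition Im(Z)=0 gives ω₀ = 1/√(LC).
Step 2 — ω₀ = 1/√(0.1·3.73e-07) = 5178 rad/s.
Step 3 — f₀ = ω₀/(2π) = 824.1 Hz.
Step 4 — Series Q: Q = ω₀L/R = 5178·0.1/3600 = 0.1438.
Step 5 — 3dB bandwidth: Δω = ω₀/Q = 3.6e+04 rad/s; BW = Δω/(2π) = 5730 Hz.

(a) f₀ = 824.1 Hz  (b) Q = 0.1438  (c) BW = 5730 Hz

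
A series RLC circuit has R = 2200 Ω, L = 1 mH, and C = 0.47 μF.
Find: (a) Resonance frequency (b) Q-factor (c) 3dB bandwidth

Step 1 — Resonance: ω₀ = 1/√(LC) = 1/√(0.001·4.7e-07) = 4.613e+04 rad/s.
Step 2 — f₀ = ω₀/(2π) = 7341 Hz.
Step 3 — Series Q: Q = ω₀L/R = 4.613e+04·0.001/2200 = 0.02097.
Step 4 — Bandwidth: Δω = ω₀/Q = 2.2e+06 rad/s; BW = Δω/(2π) = 3.501e+05 Hz.

(a) f₀ = 7341 Hz  (b) Q = 0.02097  (c) BW = 3.501e+05 Hz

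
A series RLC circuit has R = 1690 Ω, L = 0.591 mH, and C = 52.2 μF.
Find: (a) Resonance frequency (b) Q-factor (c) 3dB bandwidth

Step 1 — Resonance condition Im(Z)=0 gives ω₀ = 1/√(LC).
Step 2 — ω₀ = 1/√(0.000591·5.22e-05) = 5693 rad/s.
Step 3 — f₀ = ω₀/(2π) = 906.1 Hz.
Step 4 — Series Q: Q = ω₀L/R = 5693·0.000591/1690 = 0.001991.
Step 5 — 3dB bandwidth: Δω = ω₀/Q = 2.86e+06 rad/s; BW = Δω/(2π) = 4.551e+05 Hz.

(a) f₀ = 906.1 Hz  (b) Q = 0.001991  (c) BW = 4.551e+05 Hz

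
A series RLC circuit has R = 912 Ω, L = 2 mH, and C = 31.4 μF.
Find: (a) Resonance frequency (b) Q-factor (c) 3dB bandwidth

Step 1 — Resonance: ω₀ = 1/√(LC) = 1/√(0.002·3.14e-05) = 3990 rad/s.
Step 2 — f₀ = ω₀/(2π) = 635.1 Hz.
Step 3 — Series Q: Q = ω₀L/R = 3990·0.002/912 = 0.008751.
Step 4 — Bandwidth: Δω = ω₀/Q = 4.56e+05 rad/s; BW = Δω/(2π) = 7.257e+04 Hz.

(a) f₀ = 635.1 Hz  (b) Q = 0.008751  (c) BW = 7.257e+04 Hz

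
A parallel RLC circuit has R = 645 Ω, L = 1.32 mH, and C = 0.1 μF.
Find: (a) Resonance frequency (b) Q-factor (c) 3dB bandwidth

Step 1 — Resonance: ω₀ = 1/√(LC) = 1/√(0.00132·1e-07) = 8.704e+04 rad/s.
Step 2 — f₀ = ω₀/(2π) = 1.385e+04 Hz.
Step 3 — Parallel Q: Q = R/(ω₀L) = 645/(8.704e+04·0.00132) = 5.614.
Step 4 — Bandwidth: Δω = ω₀/Q = 1.55e+04 rad/s; BW = Δω/(2π) = 2468 Hz.

(a) f₀ = 1.385e+04 Hz  (b) Q = 5.614  (c) BW = 2468 Hz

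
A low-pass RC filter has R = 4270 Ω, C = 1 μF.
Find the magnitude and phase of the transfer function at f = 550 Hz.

Step 1 — Angular frequency: ω = 2π·550 = 3456 rad/s.
Step 2 — Transfer function: H(jω) = 1/(1 + jωRC).
Step 3 — Denominator: 1 + jωRC = 1 + j·3456·4270·1e-06 = 1 + j14.76.
Step 4 — H = 0.004572 - j0.06746.
Step 5 — Magnitude: |H| = 0.06761 (-23.4 dB); phase: φ = -86.1°.

|H| = 0.06761 (-23.4 dB), φ = -86.1°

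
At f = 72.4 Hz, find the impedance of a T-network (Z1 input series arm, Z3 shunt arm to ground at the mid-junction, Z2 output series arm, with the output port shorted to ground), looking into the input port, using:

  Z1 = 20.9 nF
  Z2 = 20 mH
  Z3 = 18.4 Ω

Step 1 — Angular frequency: ω = 2π·f = 2π·72.4 = 454.9 rad/s.
Step 2 — Component impedances:
  Z1: Z = 1/(jωC) = -j/(ω·C) = 0 - j1.052e+05 Ω
  Z2: Z = jωL = j·454.9·0.02 = 0 + j9.098 Ω
  Z3: Z = R = 18.4 Ω
Step 3 — With the output port shorted to ground, the output series arm Z2 runs from the junction to ground; the shunt arm Z3 also runs from the junction to ground. They appear in parallel: Z3 || Z2 = 3.615 + j7.311 Ω.
Step 4 — Series with input arm Z1: Z_in = Z1 + (Z3 || Z2) = 3.615 - j1.052e+05 Ω = 1.052e+05∠-90.0° Ω.

Z = 3.615 - j1.052e+05 Ω = 1.052e+05∠-90.0° Ω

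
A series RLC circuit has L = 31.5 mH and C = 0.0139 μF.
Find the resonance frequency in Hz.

Step 1 — Resonance condition Im(Z)=0 gives ω₀ = 1/√(LC).
Step 2 — ω₀ = 1/√(0.0315·1.39e-08) = 4.779e+04 rad/s.
Step 3 — f₀ = ω₀/(2π) = 7606 Hz.

f₀ = 7606 Hz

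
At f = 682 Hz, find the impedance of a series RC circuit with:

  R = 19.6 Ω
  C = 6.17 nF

Step 1 — Angular frequency: ω = 2π·f = 2π·682 = 4285 rad/s.
Step 2 — Component impedances:
  R: Z = R = 19.6 Ω
  C: Z = 1/(jωC) = -j/(ω·C) = 0 - j3.782e+04 Ω
Step 3 — Series combination: Z_total = R + C = 19.6 - j3.782e+04 Ω = 3.782e+04∠-90.0° Ω.

Z = 19.6 - j3.782e+04 Ω = 3.782e+04∠-90.0° Ω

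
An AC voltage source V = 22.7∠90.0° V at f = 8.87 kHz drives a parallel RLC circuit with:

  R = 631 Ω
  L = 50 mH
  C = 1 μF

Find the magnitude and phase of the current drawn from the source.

Step 1 — Angular frequency: ω = 2π·f = 2π·8870 = 5.573e+04 rad/s.
Step 2 — Component impedances:
  R: Z = R = 631 Ω
  L: Z = jωL = j·5.573e+04·0.05 = 0 + j2787 Ω
  C: Z = 1/(jωC) = -j/(ω·C) = 0 - j17.94 Ω
Step 3 — Parallel combination: 1/Z_total = 1/R + 1/L + 1/C; Z_total = 0.5164 - j18.04 Ω = 18.05∠-88.4° Ω.
Step 4 — Source phasor: V = 22.7∠90.0° V = 0 + j22.7 V.
Step 5 — Ohm's law: I = V / Z_total = (0 + j22.7) / (0.5164 - j18.04) = -1.257 + j0.03597 A.
Step 6 — Convert to polar: |I| = 1.257 A, ∠I = 178.4°.

I = 1.257∠178.4° A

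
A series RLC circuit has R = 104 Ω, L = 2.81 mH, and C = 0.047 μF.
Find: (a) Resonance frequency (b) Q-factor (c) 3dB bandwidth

Step 1 — Resonance: ω₀ = 1/√(LC) = 1/√(0.00281·4.7e-08) = 8.702e+04 rad/s.
Step 2 — f₀ = ω₀/(2π) = 1.385e+04 Hz.
Step 3 — Series Q: Q = ω₀L/R = 8.702e+04·0.00281/104 = 2.351.
Step 4 — Bandwidth: Δω = ω₀/Q = 3.701e+04 rad/s; BW = Δω/(2π) = 5890 Hz.

(a) f₀ = 1.385e+04 Hz  (b) Q = 2.351  (c) BW = 5890 Hz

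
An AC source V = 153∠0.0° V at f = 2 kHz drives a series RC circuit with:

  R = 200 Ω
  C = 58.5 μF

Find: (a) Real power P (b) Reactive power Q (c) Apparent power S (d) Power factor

Step 1 — Angular frequency: ω = 2π·f = 2π·2000 = 1.257e+04 rad/s.
Step 2 — Component impedances:
  R: Z = R = 200 Ω
  C: Z = 1/(jωC) = -j/(ω·C) = 0 - j1.36 Ω
Step 3 — Series combination: Z_total = R + C = 200 - j1.36 Ω = 200∠-0.4° Ω.
Step 4 — Source phasor: V = 153∠0.0° V = 153 V.
Step 5 — Current: I = V / Z = 0.765 + j0.005203 A = 0.765∠0.4° A.
Step 6 — Complex power: S = V·I* = 117 - j0.796 VA.
Step 7 — Real power: P = Re(S) = 117 W.
Step 8 — Reactive power: Q = Im(S) = -0.796 VAR.
Step 9 — Apparent power: |S| = 117 VA.
Step 10 — Power factor: PF = P/|S| = 1 (leading).

(a) P = 117 W  (b) Q = -0.796 VAR  (c) S = 117 VA  (d) PF = 1 (leading)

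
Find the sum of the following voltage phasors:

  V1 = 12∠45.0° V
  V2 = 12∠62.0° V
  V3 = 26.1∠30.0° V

Step 1 — Convert each phasor to rectangular form:
  V1 = 12·(cos(45.0°) + j·sin(45.0°)) = 8.485 + j8.485 V
  V2 = 12·(cos(62.0°) + j·sin(62.0°)) = 5.634 + j10.6 V
  V3 = 26.1·(cos(30.0°) + j·sin(30.0°)) = 22.6 + j13.05 V
Step 2 — Sum components: V_total = 36.72 + j32.13 V.
Step 3 — Convert to polar: |V_total| = 48.79 V, ∠V_total = 41.2°.

V_total = 48.79∠41.2° V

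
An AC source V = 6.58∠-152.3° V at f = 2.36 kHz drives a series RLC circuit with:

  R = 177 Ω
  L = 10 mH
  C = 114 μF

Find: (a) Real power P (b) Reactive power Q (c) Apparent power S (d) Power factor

Step 1 — Angular frequency: ω = 2π·f = 2π·2360 = 1.483e+04 rad/s.
Step 2 — Component impedances:
  R: Z = R = 177 Ω
  L: Z = jωL = j·1.483e+04·0.01 = 0 + j148.3 Ω
  C: Z = 1/(jωC) = -j/(ω·C) = 0 - j0.5916 Ω
Step 3 — Series combination: Z_total = R + L + C = 177 + j147.7 Ω = 230.5∠39.8° Ω.
Step 4 — Source phasor: V = 6.58∠-152.3° V = -5.826 - j3.059 V.
Step 5 — Current: I = V / Z = -0.0279 + j0.006004 A = 0.02854∠167.9° A.
Step 6 — Complex power: S = V·I* = 0.1442 + j0.1203 VA.
Step 7 — Real power: P = Re(S) = 0.1442 W.
Step 8 — Reactive power: Q = Im(S) = 0.1203 VAR.
Step 9 — Apparent power: |S| = 0.1878 VA.
Step 10 — Power factor: PF = P/|S| = 0.7678 (lagging).

(a) P = 0.1442 W  (b) Q = 0.1203 VAR  (c) S = 0.1878 VA  (d) PF = 0.7678 (lagging)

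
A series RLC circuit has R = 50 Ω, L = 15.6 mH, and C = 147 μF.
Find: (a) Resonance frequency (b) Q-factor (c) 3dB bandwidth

Step 1 — Resonance: ω₀ = 1/√(LC) = 1/√(0.0156·0.000147) = 660.4 rad/s.
Step 2 — f₀ = ω₀/(2π) = 105.1 Hz.
Step 3 — Series Q: Q = ω₀L/R = 660.4·0.0156/50 = 0.206.
Step 4 — Bandwidth: Δω = ω₀/Q = 3205 rad/s; BW = Δω/(2π) = 510.1 Hz.

(a) f₀ = 105.1 Hz  (b) Q = 0.206  (c) BW = 510.1 Hz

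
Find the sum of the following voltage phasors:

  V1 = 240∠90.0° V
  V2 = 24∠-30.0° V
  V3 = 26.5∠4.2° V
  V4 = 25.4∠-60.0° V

Step 1 — Convert each phasor to rectangular form:
  V1 = 240·(cos(90.0°) + j·sin(90.0°)) = 0 + j240 V
  V2 = 24·(cos(-30.0°) + j·sin(-30.0°)) = 20.78 - j12 V
  V3 = 26.5·(cos(4.2°) + j·sin(4.2°)) = 26.43 + j1.941 V
  V4 = 25.4·(cos(-60.0°) + j·sin(-60.0°)) = 12.7 - j22 V
Step 2 — Sum components: V_total = 59.91 + j207.9 V.
Step 3 — Convert to polar: |V_total| = 216.4 V, ∠V_total = 73.9°.

V_total = 216.4∠73.9° V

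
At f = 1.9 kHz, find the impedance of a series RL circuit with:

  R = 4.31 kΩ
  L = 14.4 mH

Step 1 — Angular frequency: ω = 2π·f = 2π·1900 = 1.194e+04 rad/s.
Step 2 — Component impedances:
  R: Z = R = 4310 Ω
  L: Z = jωL = j·1.194e+04·0.0144 = 0 + j171.9 Ω
Step 3 — Series combination: Z_total = R + L = 4310 + j171.9 Ω = 4313∠2.3° Ω.

Z = 4310 + j171.9 Ω = 4313∠2.3° Ω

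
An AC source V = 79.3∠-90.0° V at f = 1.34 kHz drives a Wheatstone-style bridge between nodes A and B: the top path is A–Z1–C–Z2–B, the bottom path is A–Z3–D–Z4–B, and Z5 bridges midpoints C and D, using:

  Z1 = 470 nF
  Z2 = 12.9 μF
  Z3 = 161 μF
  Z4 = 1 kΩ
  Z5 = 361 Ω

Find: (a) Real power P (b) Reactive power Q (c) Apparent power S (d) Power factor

Step 1 — Angular frequency: ω = 2π·f = 2π·1340 = 8419 rad/s.
Step 2 — Component impedances:
  Z1: Z = 1/(jωC) = -j/(ω·C) = 0 - j252.7 Ω
  Z2: Z = 1/(jωC) = -j/(ω·C) = 0 - j9.207 Ω
  Z3: Z = 1/(jωC) = -j/(ω·C) = 0 - j0.7377 Ω
  Z4: Z = R = 1000 Ω
  Z5: Z = R = 361 Ω
Step 3 — Bridge requires nodal analysis (the Z5 bridge couples midpoints C and D, so the two paths cannot be reduced to a simple series/parallel combination). Setting node B to ground and injecting 1 A at node A, the 3-node admittance system at A, C, D solves to V_A = Z_AB = 128 - j139.3 Ω = 189.2∠-47.4° Ω.
Step 4 — Source phasor: V = 79.3∠-90.0° V = 0 - j79.3 V.
Step 5 — Current: I = V / Z = 0.3086 - j0.2836 A = 0.4191∠-42.6° A.
Step 6 — Complex power: S = V·I* = 22.49 - j24.47 VA.
Step 7 — Real power: P = Re(S) = 22.49 W.
Step 8 — Reactive power: Q = Im(S) = -24.47 VAR.
Step 9 — Apparent power: |S| = 33.24 VA.
Step 10 — Power factor: PF = P/|S| = 0.6767 (leading).

(a) P = 22.49 W  (b) Q = -24.47 VAR  (c) S = 33.24 VA  (d) PF = 0.6767 (leading)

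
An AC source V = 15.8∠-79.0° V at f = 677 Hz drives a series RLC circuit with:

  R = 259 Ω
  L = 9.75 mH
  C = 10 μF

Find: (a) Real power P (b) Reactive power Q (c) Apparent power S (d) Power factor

Step 1 — Angular frequency: ω = 2π·f = 2π·677 = 4254 rad/s.
Step 2 — Component impedances:
  R: Z = R = 259 Ω
  L: Z = jωL = j·4254·0.00975 = 0 + j41.47 Ω
  C: Z = 1/(jωC) = -j/(ω·C) = 0 - j23.51 Ω
Step 3 — Series combination: Z_total = R + L + C = 259 + j17.96 Ω = 259.6∠4.0° Ω.
Step 4 — Source phasor: V = 15.8∠-79.0° V = 3.015 - j15.51 V.
Step 5 — Current: I = V / Z = 0.007451 - j0.0604 A = 0.06086∠-83.0° A.
Step 6 — Complex power: S = V·I* = 0.9592 + j0.06654 VA.
Step 7 — Real power: P = Re(S) = 0.9592 W.
Step 8 — Reactive power: Q = Im(S) = 0.06654 VAR.
Step 9 — Apparent power: |S| = 0.9616 VA.
Step 10 — Power factor: PF = P/|S| = 0.9976 (lagging).

(a) P = 0.9592 W  (b) Q = 0.06654 VAR  (c) S = 0.9616 VA  (d) PF = 0.9976 (lagging)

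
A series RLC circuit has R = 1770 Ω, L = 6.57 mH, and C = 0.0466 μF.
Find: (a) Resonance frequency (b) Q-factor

Step 1 — Resonance condition Im(Z)=0 gives ω₀ = 1/√(LC).
Step 2 — ω₀ = 1/√(0.00657·4.66e-08) = 5.715e+04 rad/s.
Step 3 — f₀ = ω₀/(2π) = 9096 Hz.
Step 4 — Series Q: Q = ω₀L/R = 5.715e+04·0.00657/1770 = 0.2121.

(a) f₀ = 9096 Hz  (b) Q = 0.2121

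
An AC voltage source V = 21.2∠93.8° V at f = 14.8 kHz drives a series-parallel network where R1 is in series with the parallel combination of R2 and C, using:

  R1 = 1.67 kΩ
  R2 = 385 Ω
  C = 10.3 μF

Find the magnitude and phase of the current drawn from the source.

Step 1 — Angular frequency: ω = 2π·f = 2π·1.48e+04 = 9.299e+04 rad/s.
Step 2 — Component impedances:
  R1: Z = R = 1670 Ω
  R2: Z = R = 385 Ω
  C: Z = 1/(jωC) = -j/(ω·C) = 0 - j1.044 Ω
Step 3 — Parallel branch: R2 || C = 1/(1/R2 + 1/C) = 0.002831 - j1.044 Ω.
Step 4 — Series with R1: Z_total = R1 + (R2 || C) = 1670 - j1.044 Ω = 1670∠-0.0° Ω.
Step 5 — Source phasor: V = 21.2∠93.8° V = -1.405 + j21.15 V.
Step 6 — Ohm's law: I = V / Z_total = (-1.405 + j21.15) / (1670 - j1.044) = -0.0008492 + j0.01267 A.
Step 7 — Convert to polar: |I| = 0.01269 A, ∠I = 93.8°.

I = 0.01269∠93.8° A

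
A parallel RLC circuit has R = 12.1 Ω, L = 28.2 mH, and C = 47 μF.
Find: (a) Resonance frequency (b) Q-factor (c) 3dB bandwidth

Step 1 — Resonance: ω₀ = 1/√(LC) = 1/√(0.0282·4.7e-05) = 868.6 rad/s.
Step 2 — f₀ = ω₀/(2π) = 138.2 Hz.
Step 3 — Parallel Q: Q = R/(ω₀L) = 12.1/(868.6·0.0282) = 0.494.
Step 4 — Bandwidth: Δω = ω₀/Q = 1758 rad/s; BW = Δω/(2π) = 279.9 Hz.

(a) f₀ = 138.2 Hz  (b) Q = 0.494  (c) BW = 279.9 Hz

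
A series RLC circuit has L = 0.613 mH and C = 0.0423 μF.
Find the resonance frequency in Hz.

Step 1 — Resonance condition Im(Z)=0 gives ω₀ = 1/√(LC).
Step 2 — ω₀ = 1/√(0.000613·4.23e-08) = 1.964e+05 rad/s.
Step 3 — f₀ = ω₀/(2π) = 3.126e+04 Hz.

f₀ = 3.126e+04 Hz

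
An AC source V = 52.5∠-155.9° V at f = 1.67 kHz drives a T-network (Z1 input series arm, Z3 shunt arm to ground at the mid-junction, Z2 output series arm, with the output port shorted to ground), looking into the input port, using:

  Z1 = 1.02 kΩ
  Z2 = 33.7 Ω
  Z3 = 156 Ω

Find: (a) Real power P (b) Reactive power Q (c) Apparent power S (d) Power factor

Step 1 — Angular frequency: ω = 2π·f = 2π·1670 = 1.049e+04 rad/s.
Step 2 — Component impedances:
  Z1: Z = R = 1020 Ω
  Z2: Z = R = 33.7 Ω
  Z3: Z = R = 156 Ω
Step 3 — With the output port shorted to ground, the output series arm Z2 runs from the junction to ground; the shunt arm Z3 also runs from the junction to ground. They appear in parallel: Z3 || Z2 = 27.71 Ω.
Step 4 — Series with input arm Z1: Z_in = Z1 + (Z3 || Z2) = 1048 Ω = 1048∠0.0° Ω.
Step 5 — Source phasor: V = 52.5∠-155.9° V = -47.92 - j21.44 V.
Step 6 — Current: I = V / Z = -0.04574 - j0.02046 A = 0.05011∠-155.9° A.
Step 7 — Complex power: S = V·I* = 2.631 VA.
Step 8 — Real power: P = Re(S) = 2.631 W.
Step 9 — Reactive power: Q = Im(S) = 0 VAR.
Step 10 — Apparent power: |S| = 2.631 VA.
Step 11 — Power factor: PF = P/|S| = 1 (unity).

(a) P = 2.631 W  (b) Q = 0 VAR  (c) S = 2.631 VA  (d) PF = 1 (unity)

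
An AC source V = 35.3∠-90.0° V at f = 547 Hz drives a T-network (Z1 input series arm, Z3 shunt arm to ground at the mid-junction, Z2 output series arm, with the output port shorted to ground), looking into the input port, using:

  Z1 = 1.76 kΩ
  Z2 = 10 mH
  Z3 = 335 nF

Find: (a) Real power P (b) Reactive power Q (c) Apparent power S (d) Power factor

Step 1 — Angular frequency: ω = 2π·f = 2π·547 = 3437 rad/s.
Step 2 — Component impedances:
  Z1: Z = R = 1760 Ω
  Z2: Z = jωL = j·3437·0.01 = 0 + j34.37 Ω
  Z3: Z = 1/(jωC) = -j/(ω·C) = 0 - j868.5 Ω
Step 3 — With the output port shorted to ground, the output series arm Z2 runs from the junction to ground; the shunt arm Z3 also runs from the junction to ground. They appear in parallel: Z3 || Z2 = 0 + j35.79 Ω.
Step 4 — Series with input arm Z1: Z_in = Z1 + (Z3 || Z2) = 1760 + j35.79 Ω = 1760∠1.2° Ω.
Step 5 — Source phasor: V = 35.3∠-90.0° V = 0 - j35.3 V.
Step 6 — Current: I = V / Z = -0.0004076 - j0.02005 A = 0.02005∠-91.2° A.
Step 7 — Complex power: S = V·I* = 0.7077 + j0.01439 VA.
Step 8 — Real power: P = Re(S) = 0.7077 W.
Step 9 — Reactive power: Q = Im(S) = 0.01439 VAR.
Step 10 — Apparent power: |S| = 0.7079 VA.
Step 11 — Power factor: PF = P/|S| = 0.9998 (lagging).

(a) P = 0.7077 W  (b) Q = 0.01439 VAR  (c) S = 0.7079 VA  (d) PF = 0.9998 (lagging)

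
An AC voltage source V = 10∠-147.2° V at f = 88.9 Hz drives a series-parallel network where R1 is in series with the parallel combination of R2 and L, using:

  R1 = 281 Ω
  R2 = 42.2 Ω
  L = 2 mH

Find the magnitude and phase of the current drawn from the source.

Step 1 — Angular frequency: ω = 2π·f = 2π·88.9 = 558.6 rad/s.
Step 2 — Component impedances:
  R1: Z = R = 281 Ω
  R2: Z = R = 42.2 Ω
  L: Z = jωL = j·558.6·0.002 = 0 + j1.117 Ω
Step 3 — Parallel branch: R2 || L = 1/(1/R2 + 1/L) = 0.02955 + j1.116 Ω.
Step 4 — Series with R1: Z_total = R1 + (R2 || L) = 281 + j1.116 Ω = 281∠0.2° Ω.
Step 5 — Source phasor: V = 10∠-147.2° V = -8.406 - j5.417 V.
Step 6 — Ohm's law: I = V / Z_total = (-8.406 - j5.417) / (281 + j1.116) = -0.02999 - j0.01916 A.
Step 7 — Convert to polar: |I| = 0.03558 A, ∠I = -147.4°.

I = 0.03558∠-147.4° A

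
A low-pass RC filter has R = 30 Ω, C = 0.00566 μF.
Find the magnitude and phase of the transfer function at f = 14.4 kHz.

Step 1 — Angular frequency: ω = 2π·1.44e+04 = 9.048e+04 rad/s.
Step 2 — Transfer function: H(jω) = 1/(1 + jωRC).
Step 3 — Denominator: 1 + jωRC = 1 + j·9.048e+04·30·5.66e-09 = 1 + j0.01536.
Step 4 — H = 0.9998 - j0.01536.
Step 5 — Magnitude: |H| = 0.9999 (-0.0 dB); phase: φ = -0.9°.

|H| = 0.9999 (-0.0 dB), φ = -0.9°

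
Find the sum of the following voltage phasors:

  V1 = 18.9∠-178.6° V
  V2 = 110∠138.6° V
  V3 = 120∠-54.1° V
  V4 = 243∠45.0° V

Step 1 — Convert each phasor to rectangular form:
  V1 = 18.9·(cos(-178.6°) + j·sin(-178.6°)) = -18.89 - j0.4618 V
  V2 = 110·(cos(138.6°) + j·sin(138.6°)) = -82.51 + j72.74 V
  V3 = 120·(cos(-54.1°) + j·sin(-54.1°)) = 70.36 - j97.2 V
  V4 = 243·(cos(45.0°) + j·sin(45.0°)) = 171.8 + j171.8 V
Step 2 — Sum components: V_total = 140.8 + j146.9 V.
Step 3 — Convert to polar: |V_total| = 203.5 V, ∠V_total = 46.2°.

V_total = 203.5∠46.2° V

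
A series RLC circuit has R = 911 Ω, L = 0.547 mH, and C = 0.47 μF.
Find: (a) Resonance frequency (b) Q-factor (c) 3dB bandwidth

Step 1 — Resonance condition Im(Z)=0 gives ω₀ = 1/√(LC).
Step 2 — ω₀ = 1/√(0.000547·4.7e-07) = 6.237e+04 rad/s.
Step 3 — f₀ = ω₀/(2π) = 9926 Hz.
Step 4 — Series Q: Q = ω₀L/R = 6.237e+04·0.000547/911 = 0.03745.
Step 5 — 3dB bandwidth: Δω = ω₀/Q = 1.665e+06 rad/s; BW = Δω/(2π) = 2.651e+05 Hz.

(a) f₀ = 9926 Hz  (b) Q = 0.03745  (c) BW = 2.651e+05 Hz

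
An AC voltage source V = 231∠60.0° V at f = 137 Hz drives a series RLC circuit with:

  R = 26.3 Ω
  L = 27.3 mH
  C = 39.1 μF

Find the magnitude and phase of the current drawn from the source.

Step 1 — Angular frequency: ω = 2π·f = 2π·137 = 860.8 rad/s.
Step 2 — Component impedances:
  R: Z = R = 26.3 Ω
  L: Z = jωL = j·860.8·0.0273 = 0 + j23.5 Ω
  C: Z = 1/(jωC) = -j/(ω·C) = 0 - j29.71 Ω
Step 3 — Series combination: Z_total = R + L + C = 26.3 - j6.212 Ω = 27.02∠-13.3° Ω.
Step 4 — Source phasor: V = 231∠60.0° V = 115.5 + j200.1 V.
Step 5 — Ohm's law: I = V / Z_total = (115.5 + j200.1) / (26.3 - j6.212) = 2.458 + j8.187 A.
Step 6 — Convert to polar: |I| = 8.548 A, ∠I = 73.3°.

I = 8.548∠73.3° A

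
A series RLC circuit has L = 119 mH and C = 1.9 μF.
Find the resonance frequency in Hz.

Step 1 — Resonance condition Im(Z)=0 gives ω₀ = 1/√(LC).
Step 2 — ω₀ = 1/√(0.119·1.9e-06) = 2103 rad/s.
Step 3 — f₀ = ω₀/(2π) = 334.7 Hz.

f₀ = 334.7 Hz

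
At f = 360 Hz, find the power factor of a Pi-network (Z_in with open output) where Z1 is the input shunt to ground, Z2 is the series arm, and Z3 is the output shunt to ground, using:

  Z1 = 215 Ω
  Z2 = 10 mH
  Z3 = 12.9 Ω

Step 1 — Angular frequency: ω = 2π·f = 2π·360 = 2262 rad/s.
Step 2 — Component impedances:
  Z1: Z = R = 215 Ω
  Z2: Z = jωL = j·2262·0.01 = 0 + j22.62 Ω
  Z3: Z = R = 12.9 Ω
Step 3 — With open output, the series arm Z2 and the output shunt Z3 appear in series to ground: Z2 + Z3 = 12.9 + j22.62 Ω.
Step 4 — Parallel with input shunt Z1: Z_in = Z1 || (Z2 + Z3) = 14.15 + j19.93 Ω = 24.45∠54.6° Ω.
Step 5 — Power factor: PF = cos(φ) = Re(Z)/|Z| = 14.148/24.445 = 0.5788.
Step 6 — Type: Im(Z) = 19.93 ⇒ lagging (phase φ = 54.6°).

PF = 0.5788 (lagging, φ = 54.6°)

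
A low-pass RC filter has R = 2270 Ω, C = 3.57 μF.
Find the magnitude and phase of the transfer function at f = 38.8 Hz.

Step 1 — Angular frequency: ω = 2π·38.8 = 243.8 rad/s.
Step 2 — Transfer function: H(jω) = 1/(1 + jωRC).
Step 3 — Denominator: 1 + jωRC = 1 + j·243.8·2270·3.57e-06 = 1 + j1.976.
Step 4 — H = 0.204 - j0.4029.
Step 5 — Magnitude: |H| = 0.4516 (-6.9 dB); phase: φ = -63.2°.

|H| = 0.4516 (-6.9 dB), φ = -63.2°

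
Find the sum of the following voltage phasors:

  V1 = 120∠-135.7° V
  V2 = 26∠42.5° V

Step 1 — Convert each phasor to rectangular form:
  V1 = 120·(cos(-135.7°) + j·sin(-135.7°)) = -85.88 - j83.81 V
  V2 = 26·(cos(42.5°) + j·sin(42.5°)) = 19.17 + j17.57 V
Step 2 — Sum components: V_total = -66.71 - j66.24 V.
Step 3 — Convert to polar: |V_total| = 94.02 V, ∠V_total = -135.2°.

V_total = 94.02∠-135.2° V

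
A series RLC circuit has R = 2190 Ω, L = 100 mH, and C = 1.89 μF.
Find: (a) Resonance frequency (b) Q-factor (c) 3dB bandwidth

Step 1 — Resonance: ω₀ = 1/√(LC) = 1/√(0.1·1.89e-06) = 2300 rad/s.
Step 2 — f₀ = ω₀/(2π) = 366.1 Hz.
Step 3 — Series Q: Q = ω₀L/R = 2300·0.1/2190 = 0.105.
Step 4 — Bandwidth: Δω = ω₀/Q = 2.19e+04 rad/s; BW = Δω/(2π) = 3485 Hz.

(a) f₀ = 366.1 Hz  (b) Q = 0.105  (c) BW = 3485 Hz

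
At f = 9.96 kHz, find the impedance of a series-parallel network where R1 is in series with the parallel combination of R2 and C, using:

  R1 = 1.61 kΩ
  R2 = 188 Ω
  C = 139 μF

Step 1 — Angular frequency: ω = 2π·f = 2π·9960 = 6.258e+04 rad/s.
Step 2 — Component impedances:
  R1: Z = R = 1610 Ω
  R2: Z = R = 188 Ω
  C: Z = 1/(jωC) = -j/(ω·C) = 0 - j0.115 Ω
Step 3 — Parallel branch: R2 || C = 1/(1/R2 + 1/C) = 7.03e-05 - j0.115 Ω.
Step 4 — Series with R1: Z_total = R1 + (R2 || C) = 1610 - j0.115 Ω = 1610∠-0.0° Ω.

Z = 1610 - j0.115 Ω = 1610∠-0.0° Ω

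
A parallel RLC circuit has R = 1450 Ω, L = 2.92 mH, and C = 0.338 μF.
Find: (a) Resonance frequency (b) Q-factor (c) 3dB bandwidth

Step 1 — Resonance: ω₀ = 1/√(LC) = 1/√(0.00292·3.38e-07) = 3.183e+04 rad/s.
Step 2 — f₀ = ω₀/(2π) = 5066 Hz.
Step 3 — Parallel Q: Q = R/(ω₀L) = 1450/(3.183e+04·0.00292) = 15.6.
Step 4 — Bandwidth: Δω = ω₀/Q = 2040 rad/s; BW = Δω/(2π) = 324.7 Hz.

(a) f₀ = 5066 Hz  (b) Q = 15.6  (c) BW = 324.7 Hz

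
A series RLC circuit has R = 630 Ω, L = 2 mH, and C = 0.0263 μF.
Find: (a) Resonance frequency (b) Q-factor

Step 1 — Resonance condition Im(Z)=0 gives ω₀ = 1/√(LC).
Step 2 — ω₀ = 1/√(0.002·2.63e-08) = 1.379e+05 rad/s.
Step 3 — f₀ = ω₀/(2π) = 2.194e+04 Hz.
Step 4 — Series Q: Q = ω₀L/R = 1.379e+05·0.002/630 = 0.4377.

(a) f₀ = 2.194e+04 Hz  (b) Q = 0.4377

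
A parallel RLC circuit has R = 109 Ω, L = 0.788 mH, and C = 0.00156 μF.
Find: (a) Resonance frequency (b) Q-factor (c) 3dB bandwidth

Step 1 — Resonance: ω₀ = 1/√(LC) = 1/√(0.000788·1.56e-09) = 9.019e+05 rad/s.
Step 2 — f₀ = ω₀/(2π) = 1.435e+05 Hz.
Step 3 — Parallel Q: Q = R/(ω₀L) = 109/(9.019e+05·0.000788) = 0.1534.
Step 4 — Bandwidth: Δω = ω₀/Q = 5.881e+06 rad/s; BW = Δω/(2π) = 9.36e+05 Hz.

(a) f₀ = 1.435e+05 Hz  (b) Q = 0.1534  (c) BW = 9.36e+05 Hz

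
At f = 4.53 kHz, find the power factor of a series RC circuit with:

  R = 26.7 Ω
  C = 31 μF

Step 1 — Angular frequency: ω = 2π·f = 2π·4530 = 2.846e+04 rad/s.
Step 2 — Component impedances:
  R: Z = R = 26.7 Ω
  C: Z = 1/(jωC) = -j/(ω·C) = 0 - j1.133 Ω
Step 3 — Series combination: Z_total = R + C = 26.7 - j1.133 Ω = 26.72∠-2.4° Ω.
Step 4 — Power factor: PF = cos(φ) = Re(Z)/|Z| = 26.7/26.724 = 0.9991.
Step 5 — Type: Im(Z) = -1.133 ⇒ leading (phase φ = -2.4°).

PF = 0.9991 (leading, φ = -2.4°)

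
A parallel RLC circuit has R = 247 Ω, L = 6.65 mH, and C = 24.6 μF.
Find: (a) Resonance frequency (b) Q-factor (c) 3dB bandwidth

Step 1 — Resonance: ω₀ = 1/√(LC) = 1/√(0.00665·2.46e-05) = 2472 rad/s.
Step 2 — f₀ = ω₀/(2π) = 393.5 Hz.
Step 3 — Parallel Q: Q = R/(ω₀L) = 247/(2472·0.00665) = 15.02.
Step 4 — Bandwidth: Δω = ω₀/Q = 164.6 rad/s; BW = Δω/(2π) = 26.19 Hz.

(a) f₀ = 393.5 Hz  (b) Q = 15.02  (c) BW = 26.19 Hz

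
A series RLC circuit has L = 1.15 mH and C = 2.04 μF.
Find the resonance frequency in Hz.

Step 1 — Resonance condition Im(Z)=0 gives ω₀ = 1/√(LC).
Step 2 — ω₀ = 1/√(0.00115·2.04e-06) = 2.065e+04 rad/s.
Step 3 — f₀ = ω₀/(2π) = 3286 Hz.

f₀ = 3286 Hz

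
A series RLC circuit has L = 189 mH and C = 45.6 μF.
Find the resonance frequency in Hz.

Step 1 — Resonance condition Im(Z)=0 gives ω₀ = 1/√(LC).
Step 2 — ω₀ = 1/√(0.189·4.56e-05) = 340.6 rad/s.
Step 3 — f₀ = ω₀/(2π) = 54.21 Hz.

f₀ = 54.21 Hz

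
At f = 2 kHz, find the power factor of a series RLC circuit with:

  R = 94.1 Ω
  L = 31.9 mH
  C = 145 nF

Step 1 — Angular frequency: ω = 2π·f = 2π·2000 = 1.257e+04 rad/s.
Step 2 — Component impedances:
  R: Z = R = 94.1 Ω
  L: Z = jωL = j·1.257e+04·0.0319 = 0 + j400.9 Ω
  C: Z = 1/(jωC) = -j/(ω·C) = 0 - j548.8 Ω
Step 3 — Series combination: Z_total = R + L + C = 94.1 - j147.9 Ω = 175.3∠-57.5° Ω.
Step 4 — Power factor: PF = cos(φ) = Re(Z)/|Z| = 94.1/175.33 = 0.5367.
Step 5 — Type: Im(Z) = -147.9 ⇒ leading (phase φ = -57.5°).

PF = 0.5367 (leading, φ = -57.5°)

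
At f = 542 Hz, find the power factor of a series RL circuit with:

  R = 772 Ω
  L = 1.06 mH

Step 1 — Angular frequency: ω = 2π·f = 2π·542 = 3405 rad/s.
Step 2 — Component impedances:
  R: Z = R = 772 Ω
  L: Z = jωL = j·3405·0.00106 = 0 + j3.61 Ω
Step 3 — Series combination: Z_total = R + L = 772 + j3.61 Ω = 772∠0.3° Ω.
Step 4 — Power factor: PF = cos(φ) = Re(Z)/|Z| = 772/772 = 1.
Step 5 — Type: Im(Z) = 3.61 ⇒ lagging (phase φ = 0.3°).

PF = 1 (lagging, φ = 0.3°)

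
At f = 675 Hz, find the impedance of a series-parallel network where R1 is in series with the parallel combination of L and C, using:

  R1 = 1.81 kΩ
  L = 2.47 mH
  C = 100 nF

Step 1 — Angular frequency: ω = 2π·f = 2π·675 = 4241 rad/s.
Step 2 — Component impedances:
  R1: Z = R = 1810 Ω
  L: Z = jωL = j·4241·0.00247 = 0 + j10.48 Ω
  C: Z = 1/(jωC) = -j/(ω·C) = 0 - j2358 Ω
Step 3 — Parallel branch: L || C = 1/(1/L + 1/C) = 0 + j10.52 Ω.
Step 4 — Series with R1: Z_total = R1 + (L || C) = 1810 + j10.52 Ω = 1810∠0.3° Ω.

Z = 1810 + j10.52 Ω = 1810∠0.3° Ω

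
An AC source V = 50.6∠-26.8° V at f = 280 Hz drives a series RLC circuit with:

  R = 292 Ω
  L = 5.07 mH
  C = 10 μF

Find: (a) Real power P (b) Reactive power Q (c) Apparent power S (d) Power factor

Step 1 — Angular frequency: ω = 2π·f = 2π·280 = 1759 rad/s.
Step 2 — Component impedances:
  R: Z = R = 292 Ω
  L: Z = jωL = j·1759·0.00507 = 0 + j8.92 Ω
  C: Z = 1/(jωC) = -j/(ω·C) = 0 - j56.84 Ω
Step 3 — Series combination: Z_total = R + L + C = 292 - j47.92 Ω = 295.9∠-9.3° Ω.
Step 4 — Source phasor: V = 50.6∠-26.8° V = 45.16 - j22.81 V.
Step 5 — Current: I = V / Z = 0.1631 - j0.05136 A = 0.171∠-17.5° A.
Step 6 — Complex power: S = V·I* = 8.538 - j1.401 VA.
Step 7 — Real power: P = Re(S) = 8.538 W.
Step 8 — Reactive power: Q = Im(S) = -1.401 VAR.
Step 9 — Apparent power: |S| = 8.653 VA.
Step 10 — Power factor: PF = P/|S| = 0.9868 (leading).

(a) P = 8.538 W  (b) Q = -1.401 VAR  (c) S = 8.653 VA  (d) PF = 0.9868 (leading)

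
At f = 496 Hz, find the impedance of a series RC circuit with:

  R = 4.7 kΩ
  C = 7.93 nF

Step 1 — Angular frequency: ω = 2π·f = 2π·496 = 3116 rad/s.
Step 2 — Component impedances:
  R: Z = R = 4700 Ω
  C: Z = 1/(jωC) = -j/(ω·C) = 0 - j4.046e+04 Ω
Step 3 — Series combination: Z_total = R + C = 4700 - j4.046e+04 Ω = 4.074e+04∠-83.4° Ω.

Z = 4700 - j4.046e+04 Ω = 4.074e+04∠-83.4° Ω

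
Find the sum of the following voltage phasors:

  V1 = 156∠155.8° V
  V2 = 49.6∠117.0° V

Step 1 — Convert each phasor to rectangular form:
  V1 = 156·(cos(155.8°) + j·sin(155.8°)) = -142.3 + j63.95 V
  V2 = 49.6·(cos(117.0°) + j·sin(117.0°)) = -22.52 + j44.19 V
Step 2 — Sum components: V_total = -164.8 + j108.1 V.
Step 3 — Convert to polar: |V_total| = 197.1 V, ∠V_total = 146.7°.

V_total = 197.1∠146.7° V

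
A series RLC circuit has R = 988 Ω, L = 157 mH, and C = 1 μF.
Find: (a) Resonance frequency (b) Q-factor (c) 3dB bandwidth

Step 1 — Resonance: ω₀ = 1/√(LC) = 1/√(0.157·1e-06) = 2524 rad/s.
Step 2 — f₀ = ω₀/(2π) = 401.7 Hz.
Step 3 — Series Q: Q = ω₀L/R = 2524·0.157/988 = 0.401.
Step 4 — Bandwidth: Δω = ω₀/Q = 6293 rad/s; BW = Δω/(2π) = 1002 Hz.

(a) f₀ = 401.7 Hz  (b) Q = 0.401  (c) BW = 1002 Hz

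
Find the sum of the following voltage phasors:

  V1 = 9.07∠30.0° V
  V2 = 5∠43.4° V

Step 1 — Convert each phasor to rectangular form:
  V1 = 9.07·(cos(30.0°) + j·sin(30.0°)) = 7.855 + j4.535 V
  V2 = 5·(cos(43.4°) + j·sin(43.4°)) = 3.633 + j3.435 V
Step 2 — Sum components: V_total = 11.49 + j7.97 V.
Step 3 — Convert to polar: |V_total| = 13.98 V, ∠V_total = 34.8°.

V_total = 13.98∠34.8° V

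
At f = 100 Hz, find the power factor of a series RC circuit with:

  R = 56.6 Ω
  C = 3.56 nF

Step 1 — Angular frequency: ω = 2π·f = 2π·100 = 628.3 rad/s.
Step 2 — Component impedances:
  R: Z = R = 56.6 Ω
  C: Z = 1/(jωC) = -j/(ω·C) = 0 - j4.471e+05 Ω
Step 3 — Series combination: Z_total = R + C = 56.6 - j4.471e+05 Ω = 4.471e+05∠-90.0° Ω.
Step 4 — Power factor: PF = cos(φ) = Re(Z)/|Z| = 56.6/4.471e+05 = 0.0001266.
Step 5 — Type: Im(Z) = -4.471e+05 ⇒ leading (phase φ = -90.0°).

PF = 0.0001266 (leading, φ = -90.0°)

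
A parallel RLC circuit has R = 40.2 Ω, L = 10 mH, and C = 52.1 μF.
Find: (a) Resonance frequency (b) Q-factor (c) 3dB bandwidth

Step 1 — Resonance: ω₀ = 1/√(LC) = 1/√(0.01·5.21e-05) = 1385 rad/s.
Step 2 — f₀ = ω₀/(2π) = 220.5 Hz.
Step 3 — Parallel Q: Q = R/(ω₀L) = 40.2/(1385·0.01) = 2.902.
Step 4 — Bandwidth: Δω = ω₀/Q = 477.5 rad/s; BW = Δω/(2π) = 75.99 Hz.

(a) f₀ = 220.5 Hz  (b) Q = 2.902  (c) BW = 75.99 Hz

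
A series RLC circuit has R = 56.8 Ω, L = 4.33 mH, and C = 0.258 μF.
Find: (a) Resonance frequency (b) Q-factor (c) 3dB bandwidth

Step 1 — Resonance: ω₀ = 1/√(LC) = 1/√(0.00433·2.58e-07) = 2.992e+04 rad/s.
Step 2 — f₀ = ω₀/(2π) = 4762 Hz.
Step 3 — Series Q: Q = ω₀L/R = 2.992e+04·0.00433/56.8 = 2.281.
Step 4 — Bandwidth: Δω = ω₀/Q = 1.312e+04 rad/s; BW = Δω/(2π) = 2088 Hz.

(a) f₀ = 4762 Hz  (b) Q = 2.281  (c) BW = 2088 Hz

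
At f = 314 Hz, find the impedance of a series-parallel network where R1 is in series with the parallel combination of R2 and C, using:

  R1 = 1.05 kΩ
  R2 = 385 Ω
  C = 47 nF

Step 1 — Angular frequency: ω = 2π·f = 2π·314 = 1973 rad/s.
Step 2 — Component impedances:
  R1: Z = R = 1050 Ω
  R2: Z = R = 385 Ω
  C: Z = 1/(jωC) = -j/(ω·C) = 0 - j1.078e+04 Ω
Step 3 — Parallel branch: R2 || C = 1/(1/R2 + 1/C) = 384.5 - j13.73 Ω.
Step 4 — Series with R1: Z_total = R1 + (R2 || C) = 1435 - j13.73 Ω = 1435∠-0.5° Ω.

Z = 1435 - j13.73 Ω = 1435∠-0.5° Ω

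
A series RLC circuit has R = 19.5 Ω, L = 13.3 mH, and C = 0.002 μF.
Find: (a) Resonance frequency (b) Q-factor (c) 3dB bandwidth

Step 1 — Resonance: ω₀ = 1/√(LC) = 1/√(0.0133·2e-09) = 1.939e+05 rad/s.
Step 2 — f₀ = ω₀/(2π) = 3.086e+04 Hz.
Step 3 — Series Q: Q = ω₀L/R = 1.939e+05·0.0133/19.5 = 132.2.
Step 4 — Bandwidth: Δω = ω₀/Q = 1466 rad/s; BW = Δω/(2π) = 233.3 Hz.

(a) f₀ = 3.086e+04 Hz  (b) Q = 132.2  (c) BW = 233.3 Hz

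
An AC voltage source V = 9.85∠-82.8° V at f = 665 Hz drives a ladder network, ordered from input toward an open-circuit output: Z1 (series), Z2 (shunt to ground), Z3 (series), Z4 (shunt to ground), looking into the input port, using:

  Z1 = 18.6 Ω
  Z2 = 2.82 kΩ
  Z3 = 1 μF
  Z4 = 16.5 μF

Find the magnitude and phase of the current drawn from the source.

Step 1 — Angular frequency: ω = 2π·f = 2π·665 = 4178 rad/s.
Step 2 — Component impedances:
  Z1: Z = R = 18.6 Ω
  Z2: Z = R = 2820 Ω
  Z3: Z = 1/(jωC) = -j/(ω·C) = 0 - j239.3 Ω
  Z4: Z = 1/(jωC) = -j/(ω·C) = 0 - j14.5 Ω
Step 3 — Ladder network (open output): work backward from the far end, alternating series and parallel combinations. Z_in = 41.26 - j251.8 Ω = 255.2∠-80.7° Ω.
Step 4 — Source phasor: V = 9.85∠-82.8° V = 1.235 - j9.772 V.
Step 5 — Ohm's law: I = V / Z_total = (1.235 - j9.772) / (41.26 - j251.8) = 0.03858 - j0.001419 A.
Step 6 — Convert to polar: |I| = 0.0386 A, ∠I = -2.1°.

I = 0.0386∠-2.1° A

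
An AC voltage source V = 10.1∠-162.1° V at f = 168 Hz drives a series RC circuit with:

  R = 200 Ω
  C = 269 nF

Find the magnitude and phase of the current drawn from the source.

Step 1 — Angular frequency: ω = 2π·f = 2π·168 = 1056 rad/s.
Step 2 — Component impedances:
  R: Z = R = 200 Ω
  C: Z = 1/(jωC) = -j/(ω·C) = 0 - j3522 Ω
Step 3 — Series combination: Z_total = R + C = 200 - j3522 Ω = 3527∠-86.7° Ω.
Step 4 — Source phasor: V = 10.1∠-162.1° V = -9.611 - j3.104 V.
Step 5 — Ohm's law: I = V / Z_total = (-9.611 - j3.104) / (200 - j3522) = 0.0007241 - j0.00277 A.
Step 6 — Convert to polar: |I| = 0.002863 A, ∠I = -75.4°.

I = 0.002863∠-75.4° A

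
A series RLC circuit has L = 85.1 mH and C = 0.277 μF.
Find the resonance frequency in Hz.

Step 1 — Resonance condition Im(Z)=0 gives ω₀ = 1/√(LC).
Step 2 — ω₀ = 1/√(0.0851·2.77e-07) = 6513 rad/s.
Step 3 — f₀ = ω₀/(2π) = 1037 Hz.

f₀ = 1037 Hz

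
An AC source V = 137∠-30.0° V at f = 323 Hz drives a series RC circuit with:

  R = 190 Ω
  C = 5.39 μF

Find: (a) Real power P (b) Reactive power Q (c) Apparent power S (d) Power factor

Step 1 — Angular frequency: ω = 2π·f = 2π·323 = 2029 rad/s.
Step 2 — Component impedances:
  R: Z = R = 190 Ω
  C: Z = 1/(jωC) = -j/(ω·C) = 0 - j91.42 Ω
Step 3 — Series combination: Z_total = R + C = 190 - j91.42 Ω = 210.8∠-25.7° Ω.
Step 4 — Source phasor: V = 137∠-30.0° V = 118.6 - j68.5 V.
Step 5 — Current: I = V / Z = 0.6479 - j0.04878 A = 0.6498∠-4.3° A.
Step 6 — Complex power: S = V·I* = 80.21 - j38.59 VA.
Step 7 — Real power: P = Re(S) = 80.21 W.
Step 8 — Reactive power: Q = Im(S) = -38.59 VAR.
Step 9 — Apparent power: |S| = 89.02 VA.
Step 10 — Power factor: PF = P/|S| = 0.9011 (leading).

(a) P = 80.21 W  (b) Q = -38.59 VAR  (c) S = 89.02 VA  (d) PF = 0.9011 (leading)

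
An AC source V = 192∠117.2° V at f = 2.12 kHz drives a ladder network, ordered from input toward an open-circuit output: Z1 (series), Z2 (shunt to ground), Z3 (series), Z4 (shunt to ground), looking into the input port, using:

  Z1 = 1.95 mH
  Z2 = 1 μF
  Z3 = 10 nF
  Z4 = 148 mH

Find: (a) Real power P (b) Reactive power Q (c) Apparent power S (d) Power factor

Step 1 — Angular frequency: ω = 2π·f = 2π·2120 = 1.332e+04 rad/s.
Step 2 — Component impedances:
  Z1: Z = jωL = j·1.332e+04·0.00195 = 0 + j25.97 Ω
  Z2: Z = 1/(jωC) = -j/(ω·C) = 0 - j75.07 Ω
  Z3: Z = 1/(jωC) = -j/(ω·C) = 0 - j7507 Ω
  Z4: Z = jωL = j·1.332e+04·0.148 = 0 + j1971 Ω
Step 3 — Ladder network (open output): work backward from the far end, alternating series and parallel combinations. Z_in = 0 - j48.09 Ω = 48.09∠-90.0° Ω.
Step 4 — Source phasor: V = 192∠117.2° V = -87.76 + j170.8 V.
Step 5 — Current: I = V / Z = -3.551 - j1.825 A = 3.992∠-152.8° A.
Step 6 — Complex power: S = V·I* = 0 - j766.5 VA.
Step 7 — Real power: P = Re(S) = 0 W.
Step 8 — Reactive power: Q = Im(S) = -766.5 VAR.
Step 9 — Apparent power: |S| = 766.5 VA.
Step 10 — Power factor: PF = P/|S| = 0 (leading).

(a) P = 0 W  (b) Q = -766.5 VAR  (c) S = 766.5 VA  (d) PF = 0 (leading)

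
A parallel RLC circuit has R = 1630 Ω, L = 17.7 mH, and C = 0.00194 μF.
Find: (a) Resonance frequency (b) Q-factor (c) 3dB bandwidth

Step 1 — Resonance: ω₀ = 1/√(LC) = 1/√(0.0177·1.94e-09) = 1.707e+05 rad/s.
Step 2 — f₀ = ω₀/(2π) = 2.716e+04 Hz.
Step 3 — Parallel Q: Q = R/(ω₀L) = 1630/(1.707e+05·0.0177) = 0.5396.
Step 4 — Bandwidth: Δω = ω₀/Q = 3.162e+05 rad/s; BW = Δω/(2π) = 5.033e+04 Hz.

(a) f₀ = 2.716e+04 Hz  (b) Q = 0.5396  (c) BW = 5.033e+04 Hz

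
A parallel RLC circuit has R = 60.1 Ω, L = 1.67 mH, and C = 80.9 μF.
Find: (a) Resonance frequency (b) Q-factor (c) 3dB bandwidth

Step 1 — Resonance: ω₀ = 1/√(LC) = 1/√(0.00167·8.09e-05) = 2721 rad/s.
Step 2 — f₀ = ω₀/(2π) = 433 Hz.
Step 3 — Parallel Q: Q = R/(ω₀L) = 60.1/(2721·0.00167) = 13.23.
Step 4 — Bandwidth: Δω = ω₀/Q = 205.7 rad/s; BW = Δω/(2π) = 32.73 Hz.

(a) f₀ = 433 Hz  (b) Q = 13.23  (c) BW = 32.73 Hz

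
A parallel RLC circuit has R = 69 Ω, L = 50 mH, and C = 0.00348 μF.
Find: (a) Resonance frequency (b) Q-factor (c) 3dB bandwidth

Step 1 — Resonance: ω₀ = 1/√(LC) = 1/√(0.05·3.48e-09) = 7.581e+04 rad/s.
Step 2 — f₀ = ω₀/(2π) = 1.207e+04 Hz.
Step 3 — Parallel Q: Q = R/(ω₀L) = 69/(7.581e+04·0.05) = 0.0182.
Step 4 — Bandwidth: Δω = ω₀/Q = 4.165e+06 rad/s; BW = Δω/(2π) = 6.628e+05 Hz.

(a) f₀ = 1.207e+04 Hz  (b) Q = 0.0182  (c) BW = 6.628e+05 Hz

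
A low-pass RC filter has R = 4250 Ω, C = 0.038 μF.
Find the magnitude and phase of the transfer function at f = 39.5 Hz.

Step 1 — Angular frequency: ω = 2π·39.5 = 248.2 rad/s.
Step 2 — Transfer function: H(jω) = 1/(1 + jωRC).
Step 3 — Denominator: 1 + jωRC = 1 + j·248.2·4250·3.8e-08 = 1 + j0.04008.
Step 4 — H = 0.9984 - j0.04002.
Step 5 — Magnitude: |H| = 0.9992 (-0.0 dB); phase: φ = -2.3°.

|H| = 0.9992 (-0.0 dB), φ = -2.3°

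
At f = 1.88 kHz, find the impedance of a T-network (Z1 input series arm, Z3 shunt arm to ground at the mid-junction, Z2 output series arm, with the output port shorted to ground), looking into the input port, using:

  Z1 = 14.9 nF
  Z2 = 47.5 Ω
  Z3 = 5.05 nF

Step 1 — Angular frequency: ω = 2π·f = 2π·1880 = 1.181e+04 rad/s.
Step 2 — Component impedances:
  Z1: Z = 1/(jωC) = -j/(ω·C) = 0 - j5682 Ω
  Z2: Z = R = 47.5 Ω
  Z3: Z = 1/(jωC) = -j/(ω·C) = 0 - j1.676e+04 Ω
Step 3 — With the output port shorted to ground, the output series arm Z2 runs from the junction to ground; the shunt arm Z3 also runs from the junction to ground. They appear in parallel: Z3 || Z2 = 47.5 - j0.1346 Ω.
Step 4 — Series with input arm Z1: Z_in = Z1 + (Z3 || Z2) = 47.5 - j5682 Ω = 5682∠-89.5° Ω.

Z = 47.5 - j5682 Ω = 5682∠-89.5° Ω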